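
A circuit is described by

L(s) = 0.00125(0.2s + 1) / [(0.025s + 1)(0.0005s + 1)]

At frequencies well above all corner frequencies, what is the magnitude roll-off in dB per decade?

-20 dB/decade

Each pole contributes −20 dB/decade at high frequency; each zero contributes +20 dB/decade.
Net: 1 zero(s) − 2 pole(s) → -20 dB/decade.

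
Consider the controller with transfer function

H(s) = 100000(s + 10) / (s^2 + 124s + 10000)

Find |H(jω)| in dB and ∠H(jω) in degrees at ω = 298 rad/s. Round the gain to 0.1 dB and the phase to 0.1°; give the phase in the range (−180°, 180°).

At s = jω = j298:
zero (s+10): 10 + j298 → |·| = √(10²+298²) = √88904 ≈ 298.17, ∠ = arctan(298/10) ≈ 88.08°
quadratic: (j298)² + 124·j298 + 10000 = -78804 + j36952 → |·| ≈ 87037, ∠ ≈ 154.88°
|H| = 100000 · 298.17 / 87037 ≈ 342.58
Gain = 20 log₁₀(342.58) ≈ 50.70 dB
∠H = 88.08° − 154.88° = -66.80°

50.7 dB, -66.8°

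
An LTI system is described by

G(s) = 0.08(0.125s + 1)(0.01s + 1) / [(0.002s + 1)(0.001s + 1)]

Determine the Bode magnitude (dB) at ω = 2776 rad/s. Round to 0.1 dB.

At ω = 2776 rad/s:
zero (1 + j2776·0.125) = 1 + j347 → |·| ≈ 347, ∠ ≈ 89.83°
zero (1 + j2776·0.01) = 1 + j27.76 → |·| ≈ 27.778, ∠ ≈ 87.94°
pole (1 + j2776·0.002) = 1 + j5.552 → |·| ≈ 5.6413, ∠ ≈ 79.79°
pole (1 + j2776·0.001) = 1 + j2.776 → |·| ≈ 2.9506, ∠ ≈ 70.19°
|G| = 0.08 · 347 · 27.778 / (5.6413 · 2.9506) ≈ 46.327
Gain = 20 log₁₀(46.327) ≈ 33.32 dB

33.3 dB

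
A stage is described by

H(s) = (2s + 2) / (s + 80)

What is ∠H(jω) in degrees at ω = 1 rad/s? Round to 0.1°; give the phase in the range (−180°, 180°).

44.3°

Substitute s = j1:
Numerator: 2(j1) + 2 = 2 + j2
Denominator: (j1) + 80 = 80 + j1
|N| = √(2² + 2²) ≈ 2.8284, ∠N ≈ 45.00°
|D| = √(80² + 1²) ≈ 80.006, ∠D ≈ 0.72°
∠H = 45.00° − 0.72° = 44.28°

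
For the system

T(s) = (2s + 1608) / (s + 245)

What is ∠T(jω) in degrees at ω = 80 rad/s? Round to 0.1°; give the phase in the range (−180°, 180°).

Substitute s = j80:
Numerator: 2(j80) + 1608 = 1608 + j160
Denominator: (j80) + 245 = 245 + j80
|N| = √(1608² + 160²) ≈ 1615.9, ∠N ≈ 5.68°
|D| = √(245² + 80²) ≈ 257.73, ∠D ≈ 18.08°
∠T = 5.68° − 18.08° = -12.40°

-12.4°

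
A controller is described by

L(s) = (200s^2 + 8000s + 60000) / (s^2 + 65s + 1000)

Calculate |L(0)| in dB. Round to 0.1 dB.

L(0) = 60000 / 1000 = 60
20 log₁₀(60) ≈ 35.56 dB

35.6 dB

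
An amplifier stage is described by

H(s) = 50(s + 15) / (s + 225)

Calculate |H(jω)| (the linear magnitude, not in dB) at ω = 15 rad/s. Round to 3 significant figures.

4.70

At s = jω = j15:
zero (s+15): 15 + j15 → |·| = √(15²+15²) = √450 ≈ 21.213, ∠ = arctan(15/15) ≈ 45.00°
pole (s+225): 225 + j15 → |·| = √(225²+15²) = √50850 ≈ 225.5, ∠ = arctan(15/225) ≈ 3.81°
|H| = 50 · 21.213 / 225.5 ≈ 4.7035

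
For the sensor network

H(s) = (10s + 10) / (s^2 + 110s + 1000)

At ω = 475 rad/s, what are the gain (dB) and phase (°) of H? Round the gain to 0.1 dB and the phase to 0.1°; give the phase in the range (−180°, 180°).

-33.7 dB, -77.0°

Substitute s = j475:
Numerator: 10(j475) + 10 = 10 + j4750
Denominator: (j475)^2 + 110(j475) + 1000 = -224625 + j52250
|N| = √(10² + 4750²) ≈ 4750, ∠N ≈ 89.88°
|D| = √(224625² + 52250²) ≈ 2.3062e+05, ∠D ≈ 166.91°
|H| = 4750 / 2.3062e+05 ≈ 0.020597
Gain = 20 log₁₀(0.020597) ≈ -33.72 dB
∠H = 89.88° − 166.91° = -77.03°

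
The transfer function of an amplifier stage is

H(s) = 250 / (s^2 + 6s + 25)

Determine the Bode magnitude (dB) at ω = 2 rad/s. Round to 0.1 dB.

20.3 dB

At s = jω = j2:
quadratic: (j2)² + 6·j2 + 25 = 21 + j12 → |·| ≈ 24.187, ∠ ≈ 29.74°
|H| = 250 / 24.187 ≈ 10.336
Gain = 20 log₁₀(10.336) ≈ 20.29 dB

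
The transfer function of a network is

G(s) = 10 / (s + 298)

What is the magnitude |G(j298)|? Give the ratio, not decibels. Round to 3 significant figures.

0.0237

At s = jω = j298:
pole (s+298): 298 + j298 → |·| = √(298²+298²) = √177608 ≈ 421.44, ∠ = arctan(298/298) ≈ 45.00°
|G| = 10 / 421.44 ≈ 0.023728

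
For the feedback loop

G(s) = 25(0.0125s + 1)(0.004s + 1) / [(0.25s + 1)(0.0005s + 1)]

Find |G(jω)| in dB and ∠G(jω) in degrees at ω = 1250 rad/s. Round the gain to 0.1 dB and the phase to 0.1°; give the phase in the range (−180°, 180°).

14.7 dB, 43.2°

At ω = 1250 rad/s:
zero (1 + j1250·0.0125) = 1 + j15.625 → |·| ≈ 15.657, ∠ ≈ 86.34°
zero (1 + j1250·0.004) = 1 + j5 → |·| ≈ 5.099, ∠ ≈ 78.69°
pole (1 + j1250·0.25) = 1 + j312.5 → |·| ≈ 312.5, ∠ ≈ 89.82°
pole (1 + j1250·0.0005) = 1 + j0.625 → |·| ≈ 1.1792, ∠ ≈ 32.01°
|G| = 25 · 15.657 · 5.099 / (312.5 · 1.1792) ≈ 5.4162
Gain = 20 log₁₀(5.4162) ≈ 14.67 dB
∠G = (86.34° + 78.69°) − (89.82° + 32.01°) = 43.20°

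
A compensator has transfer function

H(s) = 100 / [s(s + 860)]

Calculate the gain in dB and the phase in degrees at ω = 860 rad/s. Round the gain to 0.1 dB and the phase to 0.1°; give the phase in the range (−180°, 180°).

-80.4 dB, -135.0°

At s = jω = j860:
pole (s+860): 860 + j860 → |·| = √(860²+860²) = √1479200 ≈ 1216.2, ∠ = arctan(860/860) ≈ 45.00°
pole at origin: |s| = 860, ∠ = 90.00° (in denominator)
|H| = 100 / 1.0459e+06 ≈ 9.5611e-05
Gain = 20 log₁₀(9.5611e-05) ≈ -80.39 dB
∠H = 0.00° − 135.00° = -135.00°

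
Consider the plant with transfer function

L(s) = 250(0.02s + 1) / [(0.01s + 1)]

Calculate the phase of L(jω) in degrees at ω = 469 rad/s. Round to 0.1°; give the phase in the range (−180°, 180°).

At ω = 469 rad/s:
zero (1 + j469·0.02) = 1 + j9.38 → |·| ≈ 9.4332, ∠ ≈ 83.91°
pole (1 + j469·0.01) = 1 + j4.69 → |·| ≈ 4.7954, ∠ ≈ 77.96°
∠L = (83.91°) − (77.96°) = 5.95°

6.0°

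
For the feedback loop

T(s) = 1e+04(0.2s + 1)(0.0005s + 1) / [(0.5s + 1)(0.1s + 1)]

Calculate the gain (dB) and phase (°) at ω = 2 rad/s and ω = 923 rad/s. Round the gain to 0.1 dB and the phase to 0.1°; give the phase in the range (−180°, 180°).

At ω = 2 rad/s:
zero (1 + j2·0.2) = 1 + j0.4 → |·| ≈ 1.077, ∠ ≈ 21.80°
zero (1 + j2·0.0005) = 1 + j0.001 → |·| ≈ 1, ∠ ≈ 0.06°
pole (1 + j2·0.5) = 1 + j1 → |·| ≈ 1.4142, ∠ ≈ 45.00°
pole (1 + j2·0.1) = 1 + j0.2 → |·| ≈ 1.0198, ∠ ≈ 11.31°
|T| = 1e+04 · 1.077 · 1 / (1.4142 · 1.0198) ≈ 7467.8
Gain = 20 log₁₀(7467.8) ≈ 77.46 dB
∠T = (21.80° + 0.06°) − (45.00° + 11.31°) = -34.45°

At ω = 923 rad/s:
zero (1 + j923·0.2) = 1 + j184.6 → |·| ≈ 184.6, ∠ ≈ 89.69°
zero (1 + j923·0.0005) = 1 + j0.4615 → |·| ≈ 1.1014, ∠ ≈ 24.77°
pole (1 + j923·0.5) = 1 + j461.5 → |·| ≈ 461.5, ∠ ≈ 89.88°
pole (1 + j923·0.1) = 1 + j92.3 → |·| ≈ 92.305, ∠ ≈ 89.38°
|T| = 1e+04 · 184.6 · 1.1014 / (461.5 · 92.305) ≈ 47.729
Gain = 20 log₁₀(47.729) ≈ 33.58 dB
∠T = (89.69° + 24.77°) − (89.88° + 89.38°) = -64.80°

ω = 2: 77.5 dB, -34.5°; ω = 923: 33.6 dB, -64.8°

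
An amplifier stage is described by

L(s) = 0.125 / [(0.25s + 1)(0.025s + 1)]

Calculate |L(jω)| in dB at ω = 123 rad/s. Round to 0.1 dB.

-58.0 dB

At ω = 123 rad/s:
pole (1 + j123·0.25) = 1 + j30.75 → |·| ≈ 30.766, ∠ ≈ 88.14°
pole (1 + j123·0.025) = 1 + j3.075 → |·| ≈ 3.2335, ∠ ≈ 71.99°
|L| = 0.125 · 1 / (30.766 · 3.2335) ≈ 0.0012565
Gain = 20 log₁₀(0.0012565) ≈ -58.02 dB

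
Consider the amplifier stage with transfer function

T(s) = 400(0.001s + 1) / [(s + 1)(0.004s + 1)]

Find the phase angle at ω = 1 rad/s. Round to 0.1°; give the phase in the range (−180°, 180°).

-45.2°

At ω = 1 rad/s:
zero (1 + j1·0.001) = 1 + j0.001 → |·| ≈ 1, ∠ ≈ 0.06°
pole (1 + j1·1) = 1 + j1 → |·| ≈ 1.4142, ∠ ≈ 45.00°
pole (1 + j1·0.004) = 1 + j0.004 → |·| ≈ 1, ∠ ≈ 0.23°
∠T = (0.06°) − (45.00° + 0.23°) = -45.17°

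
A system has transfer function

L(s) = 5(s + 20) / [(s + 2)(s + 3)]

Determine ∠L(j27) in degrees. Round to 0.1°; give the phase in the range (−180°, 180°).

At s = jω = j27:
zero (s+20): 20 + j27 → |·| = √(20²+27²) = √1129 ≈ 33.601, ∠ = arctan(27/20) ≈ 53.47°
pole (s+2): 2 + j27 → |·| = √(2²+27²) = √733 ≈ 27.074, ∠ = arctan(27/2) ≈ 85.76°
pole (s+3): 3 + j27 → |·| = √(3²+27²) = √738 ≈ 27.166, ∠ = arctan(27/3) ≈ 83.66°
∠L = 53.47° − 169.42° = -115.95°

-116.0°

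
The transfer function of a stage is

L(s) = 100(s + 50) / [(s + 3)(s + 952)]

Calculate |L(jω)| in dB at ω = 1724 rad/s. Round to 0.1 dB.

-25.9 dB

At s = jω = j1724:
zero (s+50): 50 + j1724 → |·| = √(50²+1724²) = √2974676 ≈ 1724.7, ∠ = arctan(1724/50) ≈ 88.34°
pole (s+3): 3 + j1724 → |·| = √(3²+1724²) = √2972185 ≈ 1724, ∠ = arctan(1724/3) ≈ 89.90°
pole (s+952): 952 + j1724 → |·| = √(952²+1724²) = √3878480 ≈ 1969.4, ∠ = arctan(1724/952) ≈ 61.09°
|L| = 100 · 1724.7 / 3.3952e+06 ≈ 0.050798
Gain = 20 log₁₀(0.050798) ≈ -25.88 dB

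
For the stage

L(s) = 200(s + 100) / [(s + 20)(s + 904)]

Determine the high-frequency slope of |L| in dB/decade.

Each pole contributes −20 dB/decade at high frequency; each zero contributes +20 dB/decade.
Net: 1 zero(s) − 2 pole(s) → -20 dB/decade.

-20 dB/decade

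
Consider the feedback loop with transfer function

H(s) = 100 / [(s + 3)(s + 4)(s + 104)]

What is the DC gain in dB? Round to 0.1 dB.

-21.9 dB

H(0) = 100 / (3·4·104) ≈ 0.080128
20 log₁₀(0.080128) ≈ -21.92 dB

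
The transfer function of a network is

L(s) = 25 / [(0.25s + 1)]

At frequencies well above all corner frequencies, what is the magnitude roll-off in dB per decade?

-20 dB/decade

Each pole contributes −20 dB/decade at high frequency; each zero contributes +20 dB/decade.
Net: 0 zero(s) − 1 pole(s) → -20 dB/decade.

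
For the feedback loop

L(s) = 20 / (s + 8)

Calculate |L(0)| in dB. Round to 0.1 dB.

L(0) = 20 / (8) = 2.5
20 log₁₀(2.5) ≈ 7.96 dB

8.0 dB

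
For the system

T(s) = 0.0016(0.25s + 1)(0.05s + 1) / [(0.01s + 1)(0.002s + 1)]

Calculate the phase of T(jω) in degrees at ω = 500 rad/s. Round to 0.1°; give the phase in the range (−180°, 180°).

53.6°

At ω = 500 rad/s:
zero (1 + j500·0.25) = 1 + j125 → |·| ≈ 125, ∠ ≈ 89.54°
zero (1 + j500·0.05) = 1 + j25 → |·| ≈ 25.02, ∠ ≈ 87.71°
pole (1 + j500·0.01) = 1 + j5 → |·| ≈ 5.099, ∠ ≈ 78.69°
pole (1 + j500·0.002) = 1 + j1 → |·| ≈ 1.4142, ∠ ≈ 45.00°
∠T = (89.54° + 87.71°) − (78.69° + 45.00°) = 53.56°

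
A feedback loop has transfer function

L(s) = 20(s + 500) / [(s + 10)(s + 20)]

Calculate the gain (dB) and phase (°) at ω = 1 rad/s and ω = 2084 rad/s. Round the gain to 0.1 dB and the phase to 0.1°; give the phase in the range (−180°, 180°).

ω = 1: 33.9 dB, -8.5°; ω = 2084: -40.1 dB, -102.7°

At s = jω = j1:
zero (s+500): 500 + j1 → |·| = √(500²+1²) = √250001 ≈ 500, ∠ = arctan(1/500) ≈ 0.11°
pole (s+10): 10 + j1 → |·| = √(10²+1²) = √101 ≈ 10.05, ∠ = arctan(1/10) ≈ 5.71°
pole (s+20): 20 + j1 → |·| = √(20²+1²) = √401 ≈ 20.025, ∠ = arctan(1/20) ≈ 2.86°
|L| = 20 · 500 / 201.25 ≈ 49.689
Gain = 20 log₁₀(49.689) ≈ 33.93 dB
∠L = 0.11° − 8.57° = -8.46°

At s = jω = j2084:
zero (s+500): 500 + j2084 → |·| = √(500²+2084²) = √4593056 ≈ 2143.1, ∠ = arctan(2084/500) ≈ 76.51°
pole (s+10): 10 + j2084 → |·| = √(10²+2084²) = √4343156 ≈ 2084, ∠ = arctan(2084/10) ≈ 89.73°
pole (s+20): 20 + j2084 → |·| = √(20²+2084²) = √4343456 ≈ 2084.1, ∠ = arctan(2084/20) ≈ 89.45°
|L| = 20 · 2143.1 / 4.3433e+06 ≈ 0.0098685
Gain = 20 log₁₀(0.0098685) ≈ -40.11 dB
∠L = 76.51° − 179.18° = -102.67°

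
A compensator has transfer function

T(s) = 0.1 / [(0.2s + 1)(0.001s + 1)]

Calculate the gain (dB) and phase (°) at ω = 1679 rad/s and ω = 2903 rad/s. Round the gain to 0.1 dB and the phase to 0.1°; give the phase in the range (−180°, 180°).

ω = 1679: -76.3 dB, -149.1°; ω = 2903: -85.0 dB, -160.9°

At ω = 1679 rad/s:
pole (1 + j1679·0.2) = 1 + j335.8 → |·| ≈ 335.8, ∠ ≈ 89.83°
pole (1 + j1679·0.001) = 1 + j1.679 → |·| ≈ 1.9542, ∠ ≈ 59.22°
|T| = 0.1 · 1 / (335.8 · 1.9542) ≈ 0.00015239
Gain = 20 log₁₀(0.00015239) ≈ -76.34 dB
∠T = (0°) − (89.83° + 59.22°) = -149.05°

At ω = 2903 rad/s:
pole (1 + j2903·0.2) = 1 + j580.6 → |·| ≈ 580.6, ∠ ≈ 89.90°
pole (1 + j2903·0.001) = 1 + j2.903 → |·| ≈ 3.0704, ∠ ≈ 70.99°
|T| = 0.1 · 1 / (580.6 · 3.0704) ≈ 5.6095e-05
Gain = 20 log₁₀(5.6095e-05) ≈ -85.02 dB
∠T = (0°) − (89.90° + 70.99°) = -160.89°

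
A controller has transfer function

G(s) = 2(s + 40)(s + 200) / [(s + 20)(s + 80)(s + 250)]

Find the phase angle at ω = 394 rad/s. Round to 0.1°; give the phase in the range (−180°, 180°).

At s = jω = j394:
zero (s+40): 40 + j394 → |·| = √(40²+394²) = √156836 ≈ 396.03, ∠ = arctan(394/40) ≈ 84.20°
zero (s+200): 200 + j394 → |·| = √(200²+394²) = √195236 ≈ 441.86, ∠ = arctan(394/200) ≈ 63.09°
pole (s+20): 20 + j394 → |·| = √(20²+394²) = √155636 ≈ 394.51, ∠ = arctan(394/20) ≈ 87.09°
pole (s+80): 80 + j394 → |·| = √(80²+394²) = √161636 ≈ 402.04, ∠ = arctan(394/80) ≈ 78.52°
pole (s+250): 250 + j394 → |·| = √(250²+394²) = √217736 ≈ 466.62, ∠ = arctan(394/250) ≈ 57.60°
∠G = 147.29° − 223.21° = -75.92°

-75.9°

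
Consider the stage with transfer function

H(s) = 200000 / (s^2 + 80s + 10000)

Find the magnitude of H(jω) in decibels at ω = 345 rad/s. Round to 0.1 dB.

At s = jω = j345:
quadratic: (j345)² + 80·j345 + 10000 = -109025 + j27600 → |·| ≈ 1.1246e+05, ∠ ≈ 165.79°
|H| = 200000 / 1.1246e+05 ≈ 1.7784
Gain = 20 log₁₀(1.7784) ≈ 5.00 dB

5.0 dB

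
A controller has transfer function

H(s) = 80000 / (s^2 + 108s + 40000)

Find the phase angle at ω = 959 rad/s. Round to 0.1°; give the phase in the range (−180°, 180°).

At s = jω = j959:
quadratic: (j959)² + 108·j959 + 40000 = -879681 + j103572 → |·| ≈ 8.8576e+05, ∠ ≈ 173.29°
∠H = 0.00° − 173.29° = -173.29°

-173.3°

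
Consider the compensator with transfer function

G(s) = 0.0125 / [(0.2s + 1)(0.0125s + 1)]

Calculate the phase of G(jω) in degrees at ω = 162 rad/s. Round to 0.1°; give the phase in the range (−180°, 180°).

-152.0°

At ω = 162 rad/s:
pole (1 + j162·0.2) = 1 + j32.4 → |·| ≈ 32.415, ∠ ≈ 88.23°
pole (1 + j162·0.0125) = 1 + j2.025 → |·| ≈ 2.2585, ∠ ≈ 63.72°
∠G = (0°) − (88.23° + 63.72°) = -151.95°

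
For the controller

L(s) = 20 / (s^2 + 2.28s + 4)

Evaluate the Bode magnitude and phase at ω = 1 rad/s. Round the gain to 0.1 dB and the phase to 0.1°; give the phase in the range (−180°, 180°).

14.5 dB, -37.2°

At s = jω = j1:
quadratic: (j1)² + 2.28·j1 + 4 = 3 + j2.28 → |·| ≈ 3.7681, ∠ ≈ 37.23°
|L| = 20 / 3.7681 ≈ 5.3077
Gain = 20 log₁₀(5.3077) ≈ 14.50 dB
∠L = 0.00° − 37.23° = -37.23°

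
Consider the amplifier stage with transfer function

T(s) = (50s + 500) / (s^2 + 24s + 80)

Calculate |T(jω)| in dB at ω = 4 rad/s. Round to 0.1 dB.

13.4 dB

Substitute s = j4:
Numerator: 50(j4) + 500 = 500 + j200
Denominator: (j4)^2 + 24(j4) + 80 = 64 + j96
|N| = √(500² + 200²) ≈ 538.52, ∠N ≈ 21.80°
|D| = √(64² + 96²) ≈ 115.38, ∠D ≈ 56.31°
|T| = 538.52 / 115.38 ≈ 4.6674
Gain = 20 log₁₀(4.6674) ≈ 13.38 dB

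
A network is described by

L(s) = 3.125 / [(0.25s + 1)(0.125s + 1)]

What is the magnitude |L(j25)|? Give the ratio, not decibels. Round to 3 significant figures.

At ω = 25 rad/s:
pole (1 + j25·0.25) = 1 + j6.25 → |·| ≈ 6.3295, ∠ ≈ 80.91°
pole (1 + j25·0.125) = 1 + j3.125 → |·| ≈ 3.2811, ∠ ≈ 72.26°
|L| = 3.125 · 1 / (6.3295 · 3.2811) ≈ 0.15047

0.150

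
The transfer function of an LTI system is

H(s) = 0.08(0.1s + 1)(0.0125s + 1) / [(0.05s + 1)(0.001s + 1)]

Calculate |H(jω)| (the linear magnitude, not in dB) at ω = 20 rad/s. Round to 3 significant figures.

At ω = 20 rad/s:
zero (1 + j20·0.1) = 1 + j2 → |·| ≈ 2.2361, ∠ ≈ 63.43°
zero (1 + j20·0.0125) = 1 + j0.25 → |·| ≈ 1.0308, ∠ ≈ 14.04°
pole (1 + j20·0.05) = 1 + j1 → |·| ≈ 1.4142, ∠ ≈ 45.00°
pole (1 + j20·0.001) = 1 + j0.02 → |·| ≈ 1.0002, ∠ ≈ 1.15°
|H| = 0.08 · 2.2361 · 1.0308 / (1.4142 · 1.0002) ≈ 0.13036

0.130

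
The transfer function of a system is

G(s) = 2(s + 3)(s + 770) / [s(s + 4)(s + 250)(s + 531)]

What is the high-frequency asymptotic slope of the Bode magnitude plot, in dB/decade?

-40 dB/decade

Each pole contributes −20 dB/decade at high frequency; each zero contributes +20 dB/decade.
Net: 2 zero(s) − 4 pole(s) → -40 dB/decade.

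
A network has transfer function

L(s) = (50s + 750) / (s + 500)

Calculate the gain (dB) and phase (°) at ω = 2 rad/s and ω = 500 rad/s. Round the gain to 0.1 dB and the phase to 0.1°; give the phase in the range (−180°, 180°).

Substitute s = j2:
Numerator: 50(j2) + 750 = 750 + j100
Denominator: (j2) + 500 = 500 + j2
|N| = √(750² + 100²) ≈ 756.64, ∠N ≈ 7.59°
|D| = √(500² + 2²) ≈ 500, ∠D ≈ 0.23°
|L| = 756.64 / 500 ≈ 1.5133
Gain = 20 log₁₀(1.5133) ≈ 3.60 dB
∠L = 7.59° − 0.23° = 7.36°

Substitute s = j500:
Numerator: 50(j500) + 750 = 750 + j25000
Denominator: (j500) + 500 = 500 + j500
|N| = √(750² + 25000²) ≈ 25011, ∠N ≈ 88.28°
|D| = √(500² + 500²) ≈ 707.11, ∠D ≈ 45.00°
|L| = 25011 / 707.11 ≈ 35.371
Gain = 20 log₁₀(35.371) ≈ 30.97 dB
∠L = 88.28° − 45.00° = 43.28°

ω = 2: 3.6 dB, 7.4°; ω = 500: 31.0 dB, 43.3°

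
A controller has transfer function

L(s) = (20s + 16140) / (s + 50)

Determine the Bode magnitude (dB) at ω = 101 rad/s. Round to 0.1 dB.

Substitute s = j101:
Numerator: 20(j101) + 16140 = 16140 + j2020
Denominator: (j101) + 50 = 50 + j101
|N| = √(16140² + 2020²) ≈ 16266, ∠N ≈ 7.13°
|D| = √(50² + 101²) ≈ 112.7, ∠D ≈ 63.66°
|L| = 16266 / 112.7 ≈ 144.33
Gain = 20 log₁₀(144.33) ≈ 43.19 dB

43.2 dB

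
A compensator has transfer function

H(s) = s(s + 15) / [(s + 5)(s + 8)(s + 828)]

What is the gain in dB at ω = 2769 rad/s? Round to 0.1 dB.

At s = jω = j2769:
zero (s+15): 15 + j2769 → |·| = √(15²+2769²) = √7667586 ≈ 2769, ∠ = arctan(2769/15) ≈ 89.69°
zero at origin: s = j2769 → |·| = 2769, ∠ = 90.00°
pole (s+5): 5 + j2769 → |·| = √(5²+2769²) = √7667386 ≈ 2769, ∠ = arctan(2769/5) ≈ 89.90°
pole (s+8): 8 + j2769 → |·| = √(8²+2769²) = √7667425 ≈ 2769, ∠ = arctan(2769/8) ≈ 89.83°
pole (s+828): 828 + j2769 → |·| = √(828²+2769²) = √8352945 ≈ 2890.1, ∠ = arctan(2769/828) ≈ 73.35°
|H| = 1 · 7.6674e+06 / 2.2159e+10 ≈ 0.00034602
Gain = 20 log₁₀(0.00034602) ≈ -69.22 dB

-69.2 dB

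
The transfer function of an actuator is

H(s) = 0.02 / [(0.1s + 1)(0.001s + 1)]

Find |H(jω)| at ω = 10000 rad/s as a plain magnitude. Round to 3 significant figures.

At ω = 10000 rad/s:
pole (1 + j10000·0.1) = 1 + j1000 → |·| ≈ 1000, ∠ ≈ 89.94°
pole (1 + j10000·0.001) = 1 + j10 → |·| ≈ 10.05, ∠ ≈ 84.29°
|H| = 0.02 · 1 / (1000 · 10.05) ≈ 1.99e-06

1.99e-06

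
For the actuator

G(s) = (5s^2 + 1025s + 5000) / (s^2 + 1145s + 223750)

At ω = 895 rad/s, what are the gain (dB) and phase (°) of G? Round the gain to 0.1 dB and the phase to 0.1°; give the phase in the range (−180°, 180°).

Substitute s = j895:
Numerator: 5(j895)^2 + 1025(j895) + 5000 = -4000125 + j917375
Denominator: (j895)^2 + 1145(j895) + 223750 = -577275 + j1024775
|N| = √(4000125² + 917375²) ≈ 4.104e+06, ∠N ≈ 167.08°
|D| = √(577275² + 1024775²) ≈ 1.1762e+06, ∠D ≈ 119.39°
|G| = 4.104e+06 / 1.1762e+06 ≈ 3.4892
Gain = 20 log₁₀(3.4892) ≈ 10.85 dB
∠G = 167.08° − 119.39° = 47.69°

10.9 dB, 47.7°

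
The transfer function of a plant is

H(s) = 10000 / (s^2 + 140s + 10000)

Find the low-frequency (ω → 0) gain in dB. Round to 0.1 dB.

0.0 dB

H(0) = 10000 / 10000 = 1
20 log₁₀(1) ≈ 0.00 dB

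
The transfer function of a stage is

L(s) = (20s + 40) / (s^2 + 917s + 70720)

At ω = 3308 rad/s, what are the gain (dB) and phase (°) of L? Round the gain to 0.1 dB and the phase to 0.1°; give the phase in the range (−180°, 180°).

Substitute s = j3308:
Numerator: 20(j3308) + 40 = 40 + j66160
Denominator: (j3308)^2 + 917(j3308) + 70720 = -10872144 + j3033436
|N| = √(40² + 66160²) ≈ 66160, ∠N ≈ 89.97°
|D| = √(10872144² + 3033436²) ≈ 1.1287e+07, ∠D ≈ 164.41°
|L| = 66160 / 1.1287e+07 ≈ 0.0058616
Gain = 20 log₁₀(0.0058616) ≈ -44.64 dB
∠L = 89.97° − 164.41° = -74.44°

-44.6 dB, -74.4°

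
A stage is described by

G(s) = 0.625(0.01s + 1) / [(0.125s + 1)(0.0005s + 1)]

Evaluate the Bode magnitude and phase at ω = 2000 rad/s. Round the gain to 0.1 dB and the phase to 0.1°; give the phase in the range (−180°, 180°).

-29.0 dB, -47.6°

At ω = 2000 rad/s:
zero (1 + j2000·0.01) = 1 + j20 → |·| ≈ 20.025, ∠ ≈ 87.14°
pole (1 + j2000·0.125) = 1 + j250 → |·| ≈ 250, ∠ ≈ 89.77°
pole (1 + j2000·0.0005) = 1 + j1 → |·| ≈ 1.4142, ∠ ≈ 45.00°
|G| = 0.625 · 20.025 / (250 · 1.4142) ≈ 0.0354
Gain = 20 log₁₀(0.0354) ≈ -29.02 dB
∠G = (87.14°) − (89.77° + 45.00°) = -47.63°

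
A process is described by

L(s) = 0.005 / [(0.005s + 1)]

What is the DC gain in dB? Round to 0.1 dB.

-46.0 dB

L(0) = 0.005 · 1 / 1 = 0.005
20 log₁₀(0.005) ≈ -46.02 dB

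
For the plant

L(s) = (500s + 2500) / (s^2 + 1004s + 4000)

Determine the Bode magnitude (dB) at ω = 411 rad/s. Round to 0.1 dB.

-6.7 dB

Substitute s = j411:
Numerator: 500(j411) + 2500 = 2500 + j205500
Denominator: (j411)^2 + 1004(j411) + 4000 = -164921 + j412644
|N| = √(2500² + 205500²) ≈ 2.0552e+05, ∠N ≈ 89.30°
|D| = √(164921² + 412644²) ≈ 4.4438e+05, ∠D ≈ 111.79°
|L| = 2.0552e+05 / 4.4438e+05 ≈ 0.46249
Gain = 20 log₁₀(0.46249) ≈ -6.70 dB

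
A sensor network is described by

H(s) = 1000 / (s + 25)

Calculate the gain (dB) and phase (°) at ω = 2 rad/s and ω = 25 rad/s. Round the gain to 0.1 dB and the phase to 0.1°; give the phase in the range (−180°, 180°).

At s = jω = j2:
pole (s+25): 25 + j2 → |·| = √(25²+2²) = √629 ≈ 25.08, ∠ = arctan(2/25) ≈ 4.57°
|H| = 1000 / 25.08 ≈ 39.872
Gain = 20 log₁₀(39.872) ≈ 32.01 dB
∠H = 0.00° − 4.57° = -4.57°

At s = jω = j25:
pole (s+25): 25 + j25 → |·| = √(25²+25²) = √1250 ≈ 35.355, ∠ = arctan(25/25) ≈ 45.00°
|H| = 1000 / 35.355 ≈ 28.285
Gain = 20 log₁₀(28.285) ≈ 29.03 dB
∠H = 0.00° − 45.00° = -45.00°

ω = 2: 32.0 dB, -4.6°; ω = 25: 29.0 dB, -45.0°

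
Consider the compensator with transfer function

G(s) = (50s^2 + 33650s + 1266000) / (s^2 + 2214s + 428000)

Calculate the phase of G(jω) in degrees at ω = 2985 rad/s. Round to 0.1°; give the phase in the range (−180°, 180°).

25.2°

Substitute s = j2985:
Numerator: 50(j2985)^2 + 33650(j2985) + 1266000 = -444245250 + j100445250
Denominator: (j2985)^2 + 2214(j2985) + 428000 = -8482225 + j6608790
|N| = √(444245250² + 100445250²) ≈ 4.5546e+08, ∠N ≈ 167.26°
|D| = √(8482225² + 6608790²) ≈ 1.0753e+07, ∠D ≈ 142.08°
∠G = 167.26° − 142.08° = 25.18°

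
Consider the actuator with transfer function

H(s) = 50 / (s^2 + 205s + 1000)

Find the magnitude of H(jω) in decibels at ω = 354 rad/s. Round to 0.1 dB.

-69.2 dB

Substitute s = j354:
Numerator: 50 = 50 + j0
Denominator: (j354)^2 + 205(j354) + 1000 = -124316 + j72570
|N| = √(50² + 0²) ≈ 50, ∠N ≈ 0.00°
|D| = √(124316² + 72570²) ≈ 1.4395e+05, ∠D ≈ 149.73°
|H| = 50 / 1.4395e+05 ≈ 0.00034734
Gain = 20 log₁₀(0.00034734) ≈ -69.18 dB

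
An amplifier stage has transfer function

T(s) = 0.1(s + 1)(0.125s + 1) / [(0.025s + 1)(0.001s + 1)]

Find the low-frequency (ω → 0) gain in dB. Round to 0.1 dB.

T(0) = 0.1 · 1 / 1 = 0.1
20 log₁₀(0.1) ≈ -20.00 dB

-20.0 dB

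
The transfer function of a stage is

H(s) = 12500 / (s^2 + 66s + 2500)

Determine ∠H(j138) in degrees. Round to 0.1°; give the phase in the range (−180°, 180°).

At s = jω = j138:
quadratic: (j138)² + 66·j138 + 2500 = -16544 + j9108 → |·| ≈ 18885, ∠ ≈ 151.17°
∠H = 0.00° − 151.17° = -151.17°

-151.2°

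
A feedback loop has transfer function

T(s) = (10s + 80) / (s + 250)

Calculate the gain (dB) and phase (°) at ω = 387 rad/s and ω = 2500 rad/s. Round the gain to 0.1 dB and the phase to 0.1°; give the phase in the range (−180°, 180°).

Substitute s = j387:
Numerator: 10(j387) + 80 = 80 + j3870
Denominator: (j387) + 250 = 250 + j387
|N| = √(80² + 3870²) ≈ 3870.8, ∠N ≈ 88.82°
|D| = √(250² + 387²) ≈ 460.73, ∠D ≈ 57.14°
|T| = 3870.8 / 460.73 ≈ 8.4014
Gain = 20 log₁₀(8.4014) ≈ 18.49 dB
∠T = 88.82° − 57.14° = 31.68°

Substitute s = j2500:
Numerator: 10(j2500) + 80 = 80 + j25000
Denominator: (j2500) + 250 = 250 + j2500
|N| = √(80² + 25000²) ≈ 25000, ∠N ≈ 89.82°
|D| = √(250² + 2500²) ≈ 2512.5, ∠D ≈ 84.29°
|T| = 25000 / 2512.5 ≈ 9.9502
Gain = 20 log₁₀(9.9502) ≈ 19.96 dB
∠T = 89.82° − 84.29° = 5.53°

ω = 387: 18.5 dB, 31.7°; ω = 2500: 20.0 dB, 5.5°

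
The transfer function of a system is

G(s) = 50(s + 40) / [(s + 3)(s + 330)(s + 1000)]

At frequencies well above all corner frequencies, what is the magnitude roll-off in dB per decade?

Each pole contributes −20 dB/decade at high frequency; each zero contributes +20 dB/decade.
Net: 1 zero(s) − 3 pole(s) → -40 dB/decade.

-40 dB/decade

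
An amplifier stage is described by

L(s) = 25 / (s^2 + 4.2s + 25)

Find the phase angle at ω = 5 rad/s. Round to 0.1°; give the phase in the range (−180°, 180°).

At s = jω = j5:
quadratic: (j5)² + 4.2·j5 + 25 = 0 + j21 → |·| ≈ 21, ∠ ≈ 90.00°
∠L = 0.00° − 90.00° = -90.00°

-90.0°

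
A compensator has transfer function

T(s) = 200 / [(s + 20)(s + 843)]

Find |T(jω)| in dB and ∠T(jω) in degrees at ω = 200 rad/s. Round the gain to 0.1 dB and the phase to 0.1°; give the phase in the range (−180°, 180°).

At s = jω = j200:
pole (s+20): 20 + j200 → |·| = √(20²+200²) = √40400 ≈ 201, ∠ = arctan(200/20) ≈ 84.29°
pole (s+843): 843 + j200 → |·| = √(843²+200²) = √750649 ≈ 866.4, ∠ = arctan(200/843) ≈ 13.35°
|T| = 200 / 1.7415e+05 ≈ 0.0011484
Gain = 20 log₁₀(0.0011484) ≈ -58.80 dB
∠T = 0.00° − 97.64° = -97.64°

-58.8 dB, -97.6°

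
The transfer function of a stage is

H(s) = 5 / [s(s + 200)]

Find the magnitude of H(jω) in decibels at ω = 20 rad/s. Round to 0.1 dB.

At s = jω = j20:
pole (s+200): 200 + j20 → |·| = √(200²+20²) = √40400 ≈ 201, ∠ = arctan(20/200) ≈ 5.71°
pole at origin: |s| = 20, ∠ = 90.00° (in denominator)
|H| = 5 / 4020 ≈ 0.0012438
Gain = 20 log₁₀(0.0012438) ≈ -58.10 dB

-58.1 dB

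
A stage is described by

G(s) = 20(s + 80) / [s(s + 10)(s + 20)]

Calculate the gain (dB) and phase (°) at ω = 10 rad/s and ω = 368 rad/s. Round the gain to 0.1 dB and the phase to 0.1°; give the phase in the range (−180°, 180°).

ω = 10: -5.9 dB, -154.4°; ω = 368: -76.4 dB, 172.4°

At s = jω = j10:
zero (s+80): 80 + j10 → |·| = √(80²+10²) = √6500 ≈ 80.623, ∠ = arctan(10/80) ≈ 7.13°
pole (s+10): 10 + j10 → |·| = √(10²+10²) = √200 ≈ 14.142, ∠ = arctan(10/10) ≈ 45.00°
pole (s+20): 20 + j10 → |·| = √(20²+10²) = √500 ≈ 22.361, ∠ = arctan(10/20) ≈ 26.57°
pole at origin: |s| = 10, ∠ = 90.00° (in denominator)
|G| = 20 · 80.623 / 3162.3 ≈ 0.5099
Gain = 20 log₁₀(0.5099) ≈ -5.85 dB
∠G = 7.13° − 161.57° = -154.44°

At s = jω = j368:
zero (s+80): 80 + j368 → |·| = √(80²+368²) = √141824 ≈ 376.6, ∠ = arctan(368/80) ≈ 77.74°
pole (s+10): 10 + j368 → |·| = √(10²+368²) = √135524 ≈ 368.14, ∠ = arctan(368/10) ≈ 88.44°
pole (s+20): 20 + j368 → |·| = √(20²+368²) = √135824 ≈ 368.54, ∠ = arctan(368/20) ≈ 86.89°
pole at origin: |s| = 368, ∠ = 90.00° (in denominator)
|G| = 20 · 376.6 / 4.9928e+07 ≈ 0.00015086
Gain = 20 log₁₀(0.00015086) ≈ -76.43 dB
∠G = 77.74° − 265.33° = -187.59° ≡ 172.41° (principal value)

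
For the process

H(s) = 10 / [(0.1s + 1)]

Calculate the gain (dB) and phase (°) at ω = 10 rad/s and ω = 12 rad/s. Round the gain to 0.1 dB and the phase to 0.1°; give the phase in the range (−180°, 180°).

ω = 10: 17.0 dB, -45.0°; ω = 12: 16.1 dB, -50.2°

At ω = 10 rad/s:
pole (1 + j10·0.1) = 1 + j1 → |·| ≈ 1.4142, ∠ ≈ 45.00°
|H| = 10 · 1 / (1.4142) ≈ 7.0711
Gain = 20 log₁₀(7.0711) ≈ 16.99 dB
∠H = (0°) − (45.00°) = -45.00°

At ω = 12 rad/s:
pole (1 + j12·0.1) = 1 + j1.2 → |·| ≈ 1.562, ∠ ≈ 50.19°
|H| = 10 · 1 / (1.562) ≈ 6.402
Gain = 20 log₁₀(6.402) ≈ 16.13 dB
∠H = (0°) − (50.19°) = -50.19°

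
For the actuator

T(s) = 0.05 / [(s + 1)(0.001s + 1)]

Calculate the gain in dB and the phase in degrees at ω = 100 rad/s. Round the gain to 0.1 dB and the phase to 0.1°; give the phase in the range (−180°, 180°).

At ω = 100 rad/s:
pole (1 + j100·1) = 1 + j100 → |·| ≈ 100, ∠ ≈ 89.43°
pole (1 + j100·0.001) = 1 + j0.1 → |·| ≈ 1.005, ∠ ≈ 5.71°
|T| = 0.05 · 1 / (100 · 1.005) ≈ 0.00049751
Gain = 20 log₁₀(0.00049751) ≈ -66.06 dB
∠T = (0°) − (89.43° + 5.71°) = -95.14°

-66.1 dB, -95.1°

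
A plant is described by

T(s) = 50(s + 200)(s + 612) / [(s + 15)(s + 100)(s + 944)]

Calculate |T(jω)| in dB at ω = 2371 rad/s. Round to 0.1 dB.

-33.9 dB

At s = jω = j2371:
zero (s+200): 200 + j2371 → |·| = √(200²+2371²) = √5661641 ≈ 2379.4, ∠ = arctan(2371/200) ≈ 85.18°
zero (s+612): 612 + j2371 → |·| = √(612²+2371²) = √5996185 ≈ 2448.7, ∠ = arctan(2371/612) ≈ 75.53°
pole (s+15): 15 + j2371 → |·| = √(15²+2371²) = √5621866 ≈ 2371, ∠ = arctan(2371/15) ≈ 89.64°
pole (s+100): 100 + j2371 → |·| = √(100²+2371²) = √5631641 ≈ 2373.1, ∠ = arctan(2371/100) ≈ 87.58°
pole (s+944): 944 + j2371 → |·| = √(944²+2371²) = √6512777 ≈ 2552, ∠ = arctan(2371/944) ≈ 68.29°
|T| = 50 · 5.8264e+06 / 1.4359e+10 ≈ 0.020288
Gain = 20 log₁₀(0.020288) ≈ -33.86 dB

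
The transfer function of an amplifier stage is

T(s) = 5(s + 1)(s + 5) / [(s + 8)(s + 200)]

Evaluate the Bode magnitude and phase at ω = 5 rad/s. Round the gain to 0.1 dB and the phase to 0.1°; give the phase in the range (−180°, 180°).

-20.4 dB, 90.3°

At s = jω = j5:
zero (s+1): 1 + j5 → |·| = √(1²+5²) = √26 ≈ 5.099, ∠ = arctan(5/1) ≈ 78.69°
zero (s+5): 5 + j5 → |·| = √(5²+5²) = √50 ≈ 7.0711, ∠ = arctan(5/5) ≈ 45.00°
pole (s+8): 8 + j5 → |·| = √(8²+5²) = √89 ≈ 9.434, ∠ = arctan(5/8) ≈ 32.01°
pole (s+200): 200 + j5 → |·| = √(200²+5²) = √40025 ≈ 200.06, ∠ = arctan(5/200) ≈ 1.43°
|T| = 5 · 36.056 / 1887.4 ≈ 0.095518
Gain = 20 log₁₀(0.095518) ≈ -20.40 dB
∠T = 123.69° − 33.44° = 90.25°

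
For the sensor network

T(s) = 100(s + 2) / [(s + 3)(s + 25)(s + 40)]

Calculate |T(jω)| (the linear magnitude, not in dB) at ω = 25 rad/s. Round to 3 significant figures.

At s = jω = j25:
zero (s+2): 2 + j25 → |·| = √(2²+25²) = √629 ≈ 25.08, ∠ = arctan(25/2) ≈ 85.43°
pole (s+3): 3 + j25 → |·| = √(3²+25²) = √634 ≈ 25.179, ∠ = arctan(25/3) ≈ 83.16°
pole (s+25): 25 + j25 → |·| = √(25²+25²) = √1250 ≈ 35.355, ∠ = arctan(25/25) ≈ 45.00°
pole (s+40): 40 + j25 → |·| = √(40²+25²) = √2225 ≈ 47.17, ∠ = arctan(25/40) ≈ 32.01°
|T| = 100 · 25.08 / 41991 ≈ 0.059727

0.0597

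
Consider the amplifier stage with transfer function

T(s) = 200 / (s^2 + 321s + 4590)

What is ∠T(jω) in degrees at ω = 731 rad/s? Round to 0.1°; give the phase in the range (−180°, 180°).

-156.1°

Substitute s = j731:
Numerator: 200 = 200 + j0
Denominator: (j731)^2 + 321(j731) + 4590 = -529771 + j234651
|N| = √(200² + 0²) ≈ 200, ∠N ≈ 0.00°
|D| = √(529771² + 234651²) ≈ 5.7941e+05, ∠D ≈ 156.11°
∠T = 0.00° − 156.11° = -156.11°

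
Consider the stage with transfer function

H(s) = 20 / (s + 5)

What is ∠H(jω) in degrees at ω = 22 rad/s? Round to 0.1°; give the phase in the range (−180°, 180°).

-77.2°

At s = jω = j22:
pole (s+5): 5 + j22 → |·| = √(5²+22²) = √509 ≈ 22.561, ∠ = arctan(22/5) ≈ 77.20°
∠H = 0.00° − 77.20° = -77.20°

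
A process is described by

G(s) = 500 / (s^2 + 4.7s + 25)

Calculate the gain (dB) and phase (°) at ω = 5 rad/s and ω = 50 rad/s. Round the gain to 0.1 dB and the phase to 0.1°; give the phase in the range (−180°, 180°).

At s = jω = j5:
quadratic: (j5)² + 4.7·j5 + 25 = 0 + j23.5 → |·| ≈ 23.5, ∠ ≈ 90.00°
|G| = 500 / 23.5 ≈ 21.277
Gain = 20 log₁₀(21.277) ≈ 26.56 dB
∠G = 0.00° − 90.00° = -90.00°

At s = jω = j50:
quadratic: (j50)² + 4.7·j50 + 25 = -2475 + j235 → |·| ≈ 2486.1, ∠ ≈ 174.58°
|G| = 500 / 2486.1 ≈ 0.20112
Gain = 20 log₁₀(0.20112) ≈ -13.93 dB
∠G = 0.00° − 174.58° = -174.58°

ω = 5: 26.6 dB, -90.0°; ω = 50: -13.9 dB, -174.6°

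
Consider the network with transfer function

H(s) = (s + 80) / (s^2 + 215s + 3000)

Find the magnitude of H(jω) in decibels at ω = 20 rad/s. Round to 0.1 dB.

Substitute s = j20:
Numerator: (j20) + 80 = 80 + j20
Denominator: (j20)^2 + 215(j20) + 3000 = 2600 + j4300
|N| = √(80² + 20²) ≈ 82.462, ∠N ≈ 14.04°
|D| = √(2600² + 4300²) ≈ 5024.9, ∠D ≈ 58.84°
|H| = 82.462 / 5024.9 ≈ 0.016411
Gain = 20 log₁₀(0.016411) ≈ -35.70 dB

-35.7 dB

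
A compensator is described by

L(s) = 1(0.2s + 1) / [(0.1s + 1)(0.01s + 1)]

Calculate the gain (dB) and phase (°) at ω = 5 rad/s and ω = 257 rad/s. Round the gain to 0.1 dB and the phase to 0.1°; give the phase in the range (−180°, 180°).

ω = 5: 2.0 dB, 15.6°; ω = 257: -2.8 dB, -67.6°

At ω = 5 rad/s:
zero (1 + j5·0.2) = 1 + j1 → |·| ≈ 1.4142, ∠ ≈ 45.00°
pole (1 + j5·0.1) = 1 + j0.5 → |·| ≈ 1.118, ∠ ≈ 26.57°
pole (1 + j5·0.01) = 1 + j0.05 → |·| ≈ 1.0012, ∠ ≈ 2.86°
|L| = 1 · 1.4142 / (1.118 · 1.0012) ≈ 1.2634
Gain = 20 log₁₀(1.2634) ≈ 2.03 dB
∠L = (45.00°) − (26.57° + 2.86°) = 15.57°

At ω = 257 rad/s:
zero (1 + j257·0.2) = 1 + j51.4 → |·| ≈ 51.41, ∠ ≈ 88.89°
pole (1 + j257·0.1) = 1 + j25.7 → |·| ≈ 25.719, ∠ ≈ 87.77°
pole (1 + j257·0.01) = 1 + j2.57 → |·| ≈ 2.7577, ∠ ≈ 68.74°
|L| = 1 · 51.41 / (25.719 · 2.7577) ≈ 0.72485
Gain = 20 log₁₀(0.72485) ≈ -2.80 dB
∠L = (88.89°) − (87.77° + 68.74°) = -67.62°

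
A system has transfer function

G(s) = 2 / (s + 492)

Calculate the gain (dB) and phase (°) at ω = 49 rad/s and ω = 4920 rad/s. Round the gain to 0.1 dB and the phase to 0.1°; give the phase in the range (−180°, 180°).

ω = 49: -47.9 dB, -5.7°; ω = 4920: -67.9 dB, -84.3°

At s = jω = j49:
pole (s+492): 492 + j49 → |·| = √(492²+49²) = √244465 ≈ 494.43, ∠ = arctan(49/492) ≈ 5.69°
|G| = 2 / 494.43 ≈ 0.0040451
Gain = 20 log₁₀(0.0040451) ≈ -47.86 dB
∠G = 0.00° − 5.69° = -5.69°

At s = jω = j4920:
pole (s+492): 492 + j4920 → |·| = √(492²+4920²) = √24448464 ≈ 4944.5, ∠ = arctan(4920/492) ≈ 84.29°
|G| = 2 / 4944.5 ≈ 0.00040449
Gain = 20 log₁₀(0.00040449) ≈ -67.86 dB
∠G = 0.00° − 84.29° = -84.29°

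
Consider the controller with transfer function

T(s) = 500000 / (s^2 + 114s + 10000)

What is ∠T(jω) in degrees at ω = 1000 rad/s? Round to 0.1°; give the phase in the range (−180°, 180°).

At s = jω = j1000:
quadratic: (j1000)² + 114·j1000 + 10000 = -990000 + j114000 → |·| ≈ 9.9654e+05, ∠ ≈ 173.43°
∠T = 0.00° − 173.43° = -173.43°

-173.4°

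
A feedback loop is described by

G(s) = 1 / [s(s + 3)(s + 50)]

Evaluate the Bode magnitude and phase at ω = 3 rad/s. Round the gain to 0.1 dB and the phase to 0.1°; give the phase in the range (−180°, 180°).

At s = jω = j3:
pole (s+3): 3 + j3 → |·| = √(3²+3²) = √18 ≈ 4.2426, ∠ = arctan(3/3) ≈ 45.00°
pole (s+50): 50 + j3 → |·| = √(50²+3²) = √2509 ≈ 50.09, ∠ = arctan(3/50) ≈ 3.43°
pole at origin: |s| = 3, ∠ = 90.00° (in denominator)
|G| = 1 / 637.54 ≈ 0.0015685
Gain = 20 log₁₀(0.0015685) ≈ -56.09 dB
∠G = 0.00° − 138.43° = -138.43°

-56.1 dB, -138.4°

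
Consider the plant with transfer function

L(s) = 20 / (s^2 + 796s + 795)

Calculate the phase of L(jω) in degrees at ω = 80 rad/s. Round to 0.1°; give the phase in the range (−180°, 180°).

-95.0°

Substitute s = j80:
Numerator: 20 = 20 + j0
Denominator: (j80)^2 + 796(j80) + 795 = -5605 + j63680
|N| = √(20² + 0²) ≈ 20, ∠N ≈ 0.00°
|D| = √(5605² + 63680²) ≈ 63926, ∠D ≈ 95.03°
∠L = 0.00° − 95.03° = -95.03°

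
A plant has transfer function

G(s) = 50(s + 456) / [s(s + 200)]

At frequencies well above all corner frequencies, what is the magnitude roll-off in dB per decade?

Each pole contributes −20 dB/decade at high frequency; each zero contributes +20 dB/decade.
Net: 1 zero(s) − 2 pole(s) → -20 dB/decade.

-20 dB/decade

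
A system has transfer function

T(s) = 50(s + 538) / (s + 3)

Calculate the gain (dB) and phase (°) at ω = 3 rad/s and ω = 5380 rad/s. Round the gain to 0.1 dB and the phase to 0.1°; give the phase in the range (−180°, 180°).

ω = 3: 76.0 dB, -44.7°; ω = 5380: 34.0 dB, -5.7°

At s = jω = j3:
zero (s+538): 538 + j3 → |·| = √(538²+3²) = √289453 ≈ 538.01, ∠ = arctan(3/538) ≈ 0.32°
pole (s+3): 3 + j3 → |·| = √(3²+3²) = √18 ≈ 4.2426, ∠ = arctan(3/3) ≈ 45.00°
|T| = 50 · 538.01 / 4.2426 ≈ 6340.6
Gain = 20 log₁₀(6340.6) ≈ 76.04 dB
∠T = 0.32° − 45.00° = -44.68°

At s = jω = j5380:
zero (s+538): 538 + j5380 → |·| = √(538²+5380²) = √29233844 ≈ 5406.8, ∠ = arctan(5380/538) ≈ 84.29°
pole (s+3): 3 + j5380 → |·| = √(3²+5380²) = √28944409 ≈ 5380, ∠ = arctan(5380/3) ≈ 89.97°
|T| = 50 · 5406.8 / 5380 ≈ 50.249
Gain = 20 log₁₀(50.249) ≈ 34.02 dB
∠T = 84.29° − 89.97° = -5.68°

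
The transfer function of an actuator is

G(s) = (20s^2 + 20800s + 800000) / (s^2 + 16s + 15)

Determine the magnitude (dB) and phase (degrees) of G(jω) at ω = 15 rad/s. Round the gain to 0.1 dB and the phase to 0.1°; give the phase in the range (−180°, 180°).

Substitute s = j15:
Numerator: 20(j15)^2 + 20800(j15) + 800000 = 795500 + j312000
Denominator: (j15)^2 + 16(j15) + 15 = -210 + j240
|N| = √(795500² + 312000²) ≈ 8.545e+05, ∠N ≈ 21.42°
|D| = √(210² + 240²) ≈ 318.9, ∠D ≈ 131.19°
|G| = 8.545e+05 / 318.9 ≈ 2679.5
Gain = 20 log₁₀(2679.5) ≈ 68.56 dB
∠G = 21.42° − 131.19° = -109.77°

68.6 dB, -109.8°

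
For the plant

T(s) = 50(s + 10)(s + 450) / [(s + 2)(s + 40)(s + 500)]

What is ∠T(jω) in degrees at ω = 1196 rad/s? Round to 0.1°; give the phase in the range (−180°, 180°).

At s = jω = j1196:
zero (s+10): 10 + j1196 → |·| = √(10²+1196²) = √1430516 ≈ 1196, ∠ = arctan(1196/10) ≈ 89.52°
zero (s+450): 450 + j1196 → |·| = √(450²+1196²) = √1632916 ≈ 1277.9, ∠ = arctan(1196/450) ≈ 69.38°
pole (s+2): 2 + j1196 → |·| = √(2²+1196²) = √1430420 ≈ 1196, ∠ = arctan(1196/2) ≈ 89.90°
pole (s+40): 40 + j1196 → |·| = √(40²+1196²) = √1432016 ≈ 1196.7, ∠ = arctan(1196/40) ≈ 88.08°
pole (s+500): 500 + j1196 → |·| = √(500²+1196²) = √1680416 ≈ 1296.3, ∠ = arctan(1196/500) ≈ 67.31°
∠T = 158.90° − 245.29° = -86.39°

-86.4°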